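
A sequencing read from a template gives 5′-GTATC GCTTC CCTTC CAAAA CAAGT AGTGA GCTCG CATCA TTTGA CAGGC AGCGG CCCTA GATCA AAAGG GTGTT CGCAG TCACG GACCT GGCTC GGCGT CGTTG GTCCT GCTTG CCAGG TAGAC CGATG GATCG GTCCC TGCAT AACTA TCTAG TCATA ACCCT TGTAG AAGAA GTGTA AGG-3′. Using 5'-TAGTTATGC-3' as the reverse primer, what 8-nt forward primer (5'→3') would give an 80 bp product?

5'-GTGTTCGC-3'

The reverse primer's reverse complement GCATAACTA matches the template at positions 142–150, so the product ends at position 150.
An 80 bp product then starts at position 150 − 80 + 1 = 71.
The forward primer is identical to the top strand there: GTGTTCGC.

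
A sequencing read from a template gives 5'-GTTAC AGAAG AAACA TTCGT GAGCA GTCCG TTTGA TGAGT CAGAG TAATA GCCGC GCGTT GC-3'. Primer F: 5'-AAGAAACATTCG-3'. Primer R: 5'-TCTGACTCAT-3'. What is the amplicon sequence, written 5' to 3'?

Forward primer AAGAAACATTCG is found on the top strand at positions 8–19.
Taking the reverse complement of TCTGACTCAT gives ATGAGTCAGA, found at positions 35–44 on the template; the primer anneals here to the top strand with its 3' end pointing upstream.
The product is the template from position 8 through 44 (37 bp).

5'-AAGAAACATTCGTGAGCAGTCCGTTTGATGAGTCAGA-3'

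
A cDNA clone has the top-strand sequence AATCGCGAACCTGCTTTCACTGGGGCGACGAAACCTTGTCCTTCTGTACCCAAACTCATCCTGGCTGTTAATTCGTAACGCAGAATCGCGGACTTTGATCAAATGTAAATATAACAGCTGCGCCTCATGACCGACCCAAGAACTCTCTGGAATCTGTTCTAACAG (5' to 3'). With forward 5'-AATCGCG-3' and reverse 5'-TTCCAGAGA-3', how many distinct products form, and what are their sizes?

Two products: 152 bp, 69 bp

The forward primer AATCGCG matches the top strand at positions 1–7, 84–90.
The reverse primer's reverse complement is TCTCTGGAA, matching at positions 144–152.
Each forward site pairs with the reverse site to give a product ending at position 152: sizes 152, 69 bp.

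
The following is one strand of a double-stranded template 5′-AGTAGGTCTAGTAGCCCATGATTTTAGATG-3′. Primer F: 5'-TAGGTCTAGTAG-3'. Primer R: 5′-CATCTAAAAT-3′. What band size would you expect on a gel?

28 bp

The forward primer matches the template at positions 3–14.
Taking the reverse complement of CATCTAAAAT gives ATTTTAGATG, found at positions 21–30 on the template; the primer anneals here to the top strand with its 3' end pointing upstream.
Amplicon spans positions 3–30: 28 bp.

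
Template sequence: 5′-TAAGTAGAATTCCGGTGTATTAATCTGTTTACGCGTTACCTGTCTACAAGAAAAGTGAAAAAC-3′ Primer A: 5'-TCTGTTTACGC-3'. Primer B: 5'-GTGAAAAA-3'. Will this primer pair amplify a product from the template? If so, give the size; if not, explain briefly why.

Primer A (TCTGTTTACGC) matches the top strand at positions 24–34 (3' end points downstream).
Primer B (GTGAAAAA) also matches the top strand directly, at positions 55–62 — its reverse complement TTTTTCAC is not present.
Both primers anneal to the bottom strand with 3' ends pointing the same way, so neither can prime synthesis back toward the other.

No product — both primers anneal to the same strand and extend in the same direction.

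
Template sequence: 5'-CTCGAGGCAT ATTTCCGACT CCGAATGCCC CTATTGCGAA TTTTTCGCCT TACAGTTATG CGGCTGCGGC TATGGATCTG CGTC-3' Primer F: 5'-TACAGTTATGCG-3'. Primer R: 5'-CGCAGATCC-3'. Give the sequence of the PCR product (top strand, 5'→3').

Forward primer TACAGTTATGCG is found on the top strand at positions 51–62.
Taking the reverse complement of CGCAGATCC gives GGATCTGCG, found at positions 74–82 on the template; the primer anneals here to the top strand with its 3' end pointing upstream.
The product is the template from position 51 through 82 (32 bp).

5'-TACAGTTATGCGGCTGCGGCTATGGATCTGCG-3'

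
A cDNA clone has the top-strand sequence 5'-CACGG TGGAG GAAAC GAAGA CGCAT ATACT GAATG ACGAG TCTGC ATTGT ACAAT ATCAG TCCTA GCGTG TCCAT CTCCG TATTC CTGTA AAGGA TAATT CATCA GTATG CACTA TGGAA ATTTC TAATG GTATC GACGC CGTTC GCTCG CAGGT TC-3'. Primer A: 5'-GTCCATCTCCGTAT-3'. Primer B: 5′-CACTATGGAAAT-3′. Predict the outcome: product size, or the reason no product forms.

No product — both primers anneal to the same strand and extend in the same direction.

Primer A (GTCCATCTCCGTAT) matches the top strand at positions 70–83 (3' end points downstream).
Primer B (CACTATGGAAAT) also matches the top strand directly, at positions 111–122 — its reverse complement ATTTCCATAGTG is not present.
Both primers anneal to the bottom strand with 3' ends pointing the same way, so neither can prime synthesis back toward the other.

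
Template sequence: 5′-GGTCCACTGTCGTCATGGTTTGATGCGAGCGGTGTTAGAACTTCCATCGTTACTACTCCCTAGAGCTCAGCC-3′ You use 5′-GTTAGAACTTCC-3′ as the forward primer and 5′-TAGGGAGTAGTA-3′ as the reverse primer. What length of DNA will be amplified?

Forward primer GTTAGAACTTCC is found on the top strand at positions 34–45.
Reverse complement of the reverse primer: TACTACTCCCTA. This occurs on the top strand at positions 51–62.
The product runs from position 34 to position 62, so its length is 62 − 34 + 1 = 29 bp.

29 bp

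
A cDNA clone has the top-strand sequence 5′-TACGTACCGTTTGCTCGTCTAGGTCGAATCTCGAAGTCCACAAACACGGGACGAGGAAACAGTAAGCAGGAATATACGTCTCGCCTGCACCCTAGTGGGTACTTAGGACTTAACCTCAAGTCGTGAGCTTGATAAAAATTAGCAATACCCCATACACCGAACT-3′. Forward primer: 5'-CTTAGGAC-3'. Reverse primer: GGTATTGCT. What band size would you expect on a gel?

48 bp

Forward primer CTTAGGAC is found on the top strand at positions 102–109.
Reverse complement of the reverse primer: AGCAATACC. This occurs on the top strand at positions 141–149.
Amplicon spans positions 102–149: 48 bp.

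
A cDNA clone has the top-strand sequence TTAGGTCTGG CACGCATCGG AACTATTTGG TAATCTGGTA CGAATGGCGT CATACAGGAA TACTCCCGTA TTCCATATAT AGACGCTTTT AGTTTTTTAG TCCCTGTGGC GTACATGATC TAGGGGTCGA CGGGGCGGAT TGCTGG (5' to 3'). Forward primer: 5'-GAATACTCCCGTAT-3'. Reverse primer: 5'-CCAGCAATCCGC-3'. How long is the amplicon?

89 bp

Forward primer GAATACTCCCGTAT is found on the top strand at positions 58–71.
Taking the reverse complement of CCAGCAATCCGC gives GCGGATTGCTGG, found at positions 135–146 on the template; the primer anneals here to the top strand with its 3' end pointing upstream.
Amplicon spans positions 58–146: 89 bp.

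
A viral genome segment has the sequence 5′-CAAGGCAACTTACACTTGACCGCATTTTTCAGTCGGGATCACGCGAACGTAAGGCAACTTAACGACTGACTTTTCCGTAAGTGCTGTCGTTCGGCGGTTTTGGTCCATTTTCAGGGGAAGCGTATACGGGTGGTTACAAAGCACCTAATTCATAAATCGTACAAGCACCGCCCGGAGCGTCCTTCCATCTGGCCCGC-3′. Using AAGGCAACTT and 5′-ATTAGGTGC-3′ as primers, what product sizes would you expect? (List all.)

148 bp, 99 bp

The forward primer AAGGCAACTT matches the top strand at positions 2–11, 51–60.
The reverse primer's reverse complement is GCACCTAAT, matching at positions 141–149.
Each forward site pairs with the reverse site to give a product ending at position 149: sizes 148, 99 bp.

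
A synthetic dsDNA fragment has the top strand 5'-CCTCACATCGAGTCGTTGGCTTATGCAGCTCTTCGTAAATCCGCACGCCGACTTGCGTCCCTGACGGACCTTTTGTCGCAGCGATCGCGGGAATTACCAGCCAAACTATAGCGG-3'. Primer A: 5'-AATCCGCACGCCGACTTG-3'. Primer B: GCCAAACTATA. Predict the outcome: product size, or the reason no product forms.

No product — both primers anneal to the same strand and extend in the same direction.

Primer A (AATCCGCACGCCGACTTG) matches the top strand at positions 38–55 (3' end points downstream).
Primer B (GCCAAACTATA) also matches the top strand directly, at positions 100–110 — its reverse complement TATAGTTTGGC is not present.
Both primers anneal to the bottom strand with 3' ends pointing the same way, so neither can prime synthesis back toward the other.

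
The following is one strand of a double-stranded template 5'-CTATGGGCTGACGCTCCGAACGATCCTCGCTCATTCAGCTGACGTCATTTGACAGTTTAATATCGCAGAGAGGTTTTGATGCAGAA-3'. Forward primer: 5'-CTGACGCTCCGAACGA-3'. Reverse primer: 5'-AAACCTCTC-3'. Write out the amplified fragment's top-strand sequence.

Forward primer CTGACGCTCCGAACGA is found on the top strand at positions 8–23.
The reverse primer's reverse complement is GAGAGGTTT, which matches the template at positions 68–76.
The product is the template from position 8 through 76 (69 bp).

5'-CTGACGCTCCGAACGATCCTCGCTCATTCAGCTGACGTCATTTGACAGTTTAATATCGCAGAGAGGTTT-3'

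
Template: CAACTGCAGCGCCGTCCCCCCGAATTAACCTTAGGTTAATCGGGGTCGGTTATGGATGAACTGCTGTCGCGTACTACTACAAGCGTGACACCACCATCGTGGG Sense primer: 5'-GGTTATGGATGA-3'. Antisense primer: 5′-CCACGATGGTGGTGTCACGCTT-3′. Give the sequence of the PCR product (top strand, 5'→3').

Forward primer GGTTATGGATGA is found on the top strand at positions 48–59.
Taking the reverse complement of CCACGATGGTGGTGTCACGCTT gives AAGCGTGACACCACCATCGTGG, found at positions 81–102 on the template; the primer anneals here to the top strand with its 3' end pointing upstream.
The product is the template from position 48 through 102 (55 bp).

5'-GGTTATGGATGAACTGCTGTCGCGTACTACTACAAGCGTGACACCACCATCGTGG-3'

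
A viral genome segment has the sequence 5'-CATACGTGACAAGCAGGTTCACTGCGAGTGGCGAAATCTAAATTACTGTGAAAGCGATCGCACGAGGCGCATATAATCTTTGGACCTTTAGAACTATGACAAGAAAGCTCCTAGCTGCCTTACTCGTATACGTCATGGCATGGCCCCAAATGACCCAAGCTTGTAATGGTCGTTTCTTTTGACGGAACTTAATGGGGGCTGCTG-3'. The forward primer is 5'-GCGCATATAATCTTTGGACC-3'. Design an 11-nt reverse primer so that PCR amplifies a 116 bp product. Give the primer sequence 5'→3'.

The forward primer binds at positions 67–86, so a 116 bp product ends at position 67 + 116 − 1 = 182.
The reverse primer anneals to the top strand over positions 172–182, i.e. to GTTTCTTTTGA.
Its sequence written 5'→3' is the reverse complement: TCAAAAGAAAC.

5'-TCAAAAGAAAC-3'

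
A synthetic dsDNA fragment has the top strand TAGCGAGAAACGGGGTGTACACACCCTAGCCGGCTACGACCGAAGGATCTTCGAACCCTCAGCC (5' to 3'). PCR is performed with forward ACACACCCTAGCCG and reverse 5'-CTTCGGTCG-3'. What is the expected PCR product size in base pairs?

Scanning the template, ACACACCCTAGCCG occurs at positions 19–32; this primer anneals to the bottom strand there with its 3' end pointing downstream.
Taking the reverse complement of CTTCGGTCG gives CGACCGAAG, found at positions 37–45 on the template; the primer anneals here to the top strand with its 3' end pointing upstream.
Product length = (reverse-primer end) − (forward-primer start) + 1 = 45 − 19 + 1 = 27 bp.

27 bp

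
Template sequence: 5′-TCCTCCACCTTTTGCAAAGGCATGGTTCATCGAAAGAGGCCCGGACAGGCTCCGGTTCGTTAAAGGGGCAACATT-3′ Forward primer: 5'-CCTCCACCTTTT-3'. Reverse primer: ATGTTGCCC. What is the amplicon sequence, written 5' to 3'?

5'-CCTCCACCTTTTGCAAAGGCATGGTTCATCGAAAGAGGCCCGGACAGGCTCCGGTTCGTTAAAGGGGCAACAT-3'

Scanning the template, CCTCCACCTTTT occurs at positions 2–13; this primer anneals to the bottom strand there with its 3' end pointing downstream.
The reverse primer's reverse complement is GGGCAACAT, which matches the template at positions 66–74.
The product is the template from position 2 through 74 (73 bp).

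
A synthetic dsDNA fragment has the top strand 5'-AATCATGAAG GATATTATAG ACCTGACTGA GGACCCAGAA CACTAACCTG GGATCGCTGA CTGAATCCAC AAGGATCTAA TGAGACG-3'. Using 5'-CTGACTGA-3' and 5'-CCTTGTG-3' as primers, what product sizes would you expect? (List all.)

The forward primer CTGACTGA matches the top strand at positions 23–30, 57–64.
The reverse primer's reverse complement is CACAAGG, matching at positions 68–74.
Each forward site pairs with the reverse site to give a product ending at position 74: sizes 52, 18 bp.

52 bp, 18 bp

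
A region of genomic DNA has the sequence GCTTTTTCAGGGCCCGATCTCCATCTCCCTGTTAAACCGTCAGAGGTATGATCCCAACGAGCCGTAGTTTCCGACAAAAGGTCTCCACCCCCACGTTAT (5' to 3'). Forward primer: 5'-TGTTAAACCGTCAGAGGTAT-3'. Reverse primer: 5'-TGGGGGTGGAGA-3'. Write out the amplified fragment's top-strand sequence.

5'-TGTTAAACCGTCAGAGGTATGATCCCAACGAGCCGTAGTTTCCGACAAAAGGTCTCCACCCCCA-3'

Forward primer TGTTAAACCGTCAGAGGTAT is found on the top strand at positions 30–49.
Taking the reverse complement of TGGGGGTGGAGA gives TCTCCACCCCCA, found at positions 82–93 on the template; the primer anneals here to the top strand with its 3' end pointing upstream.
The product is the template from position 30 through 93 (64 bp).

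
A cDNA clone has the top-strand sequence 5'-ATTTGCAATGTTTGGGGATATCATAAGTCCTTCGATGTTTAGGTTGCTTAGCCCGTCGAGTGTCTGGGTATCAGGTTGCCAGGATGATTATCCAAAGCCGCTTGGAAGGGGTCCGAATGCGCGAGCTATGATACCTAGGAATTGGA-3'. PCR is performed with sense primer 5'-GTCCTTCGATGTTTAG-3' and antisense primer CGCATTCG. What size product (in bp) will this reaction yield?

95 bp

Forward primer GTCCTTCGATGTTTAG is found on the top strand at positions 27–42.
Taking the reverse complement of CGCATTCG gives CGAATGCG, found at positions 114–121 on the template; the primer anneals here to the top strand with its 3' end pointing upstream.
The product runs from position 27 to position 121, so its length is 121 − 27 + 1 = 95 bp.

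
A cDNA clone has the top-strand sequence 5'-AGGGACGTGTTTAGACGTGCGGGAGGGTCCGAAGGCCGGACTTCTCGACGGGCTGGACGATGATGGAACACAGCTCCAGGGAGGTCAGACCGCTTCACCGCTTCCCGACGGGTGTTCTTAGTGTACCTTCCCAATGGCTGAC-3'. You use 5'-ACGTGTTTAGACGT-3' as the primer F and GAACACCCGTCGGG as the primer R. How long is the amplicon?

113 bp

Forward primer ACGTGTTTAGACGT is found on the top strand at positions 5–18.
Taking the reverse complement of GAACACCCGTCGGG gives CCCGACGGGTGTTC, found at positions 104–117 on the template; the primer anneals here to the top strand with its 3' end pointing upstream.
Amplicon spans positions 5–117: 113 bp.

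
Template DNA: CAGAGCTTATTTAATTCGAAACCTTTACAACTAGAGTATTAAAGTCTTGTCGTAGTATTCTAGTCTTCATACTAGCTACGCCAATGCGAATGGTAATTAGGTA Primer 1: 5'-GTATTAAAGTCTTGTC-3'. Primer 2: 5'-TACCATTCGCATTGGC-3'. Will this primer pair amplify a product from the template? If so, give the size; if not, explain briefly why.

Yes — a 60 bp product.

Primer 1 (GTATTAAAGTCTTGTC) matches the top strand at positions 36–51; it acts as a forward primer.
Primer 2's reverse complement is GCCAATGCGAATGGTA, matching the top strand at positions 80–95; it acts as a reverse primer.
The 3' ends face each other across positions 36–95, giving a 60 bp product.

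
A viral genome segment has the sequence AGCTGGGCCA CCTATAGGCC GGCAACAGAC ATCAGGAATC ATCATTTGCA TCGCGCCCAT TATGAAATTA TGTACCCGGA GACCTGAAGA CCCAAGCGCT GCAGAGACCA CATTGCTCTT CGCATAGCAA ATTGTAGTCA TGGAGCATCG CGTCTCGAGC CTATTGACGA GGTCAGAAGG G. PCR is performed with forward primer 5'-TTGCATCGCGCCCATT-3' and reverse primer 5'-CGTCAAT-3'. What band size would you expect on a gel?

124 bp

Scanning the template, TTGCATCGCGCCCATT occurs at positions 46–61; this primer anneals to the bottom strand there with its 3' end pointing downstream.
Taking the reverse complement of CGTCAAT gives ATTGACG, found at positions 163–169 on the template; the primer anneals here to the top strand with its 3' end pointing upstream.
The product runs from position 46 to position 169, so its length is 169 − 46 + 1 = 124 bp.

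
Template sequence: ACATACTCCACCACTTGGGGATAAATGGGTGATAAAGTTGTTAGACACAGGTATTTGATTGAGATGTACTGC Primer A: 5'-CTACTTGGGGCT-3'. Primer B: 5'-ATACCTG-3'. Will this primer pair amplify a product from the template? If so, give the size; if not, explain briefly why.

Primer A (CTACTTGGGGCT) does not match the top strand, and its reverse complement AGCCCCAAGTAG does not match either.
With no annealing site for primer A, no amplification occurs.

No product — primer A has no binding site in the template.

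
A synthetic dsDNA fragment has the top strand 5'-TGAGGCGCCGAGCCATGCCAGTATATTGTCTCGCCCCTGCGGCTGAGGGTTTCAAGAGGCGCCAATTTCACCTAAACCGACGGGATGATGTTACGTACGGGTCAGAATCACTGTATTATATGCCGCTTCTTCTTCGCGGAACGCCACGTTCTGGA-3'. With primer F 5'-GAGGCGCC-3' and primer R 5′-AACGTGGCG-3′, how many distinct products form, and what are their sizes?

Two products: 149 bp, 95 bp

The forward primer GAGGCGCC matches the top strand at positions 2–9, 56–63.
The reverse primer's reverse complement is CGCCACGTT, matching at positions 142–150.
Each forward site pairs with the reverse site to give a product ending at position 150: sizes 149, 95 bp.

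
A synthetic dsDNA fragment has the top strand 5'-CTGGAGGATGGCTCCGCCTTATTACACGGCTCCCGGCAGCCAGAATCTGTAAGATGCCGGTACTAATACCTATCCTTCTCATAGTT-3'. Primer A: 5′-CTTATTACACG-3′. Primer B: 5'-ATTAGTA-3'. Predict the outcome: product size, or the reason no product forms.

Primer A (CTTATTACACG) matches the top strand at positions 18–28; it acts as a forward primer.
Primer B's reverse complement is TACTAAT, matching the top strand at positions 61–67; it acts as a reverse primer.
The 3' ends face each other across positions 18–67, giving a 50 bp product.

Yes — a 50 bp product.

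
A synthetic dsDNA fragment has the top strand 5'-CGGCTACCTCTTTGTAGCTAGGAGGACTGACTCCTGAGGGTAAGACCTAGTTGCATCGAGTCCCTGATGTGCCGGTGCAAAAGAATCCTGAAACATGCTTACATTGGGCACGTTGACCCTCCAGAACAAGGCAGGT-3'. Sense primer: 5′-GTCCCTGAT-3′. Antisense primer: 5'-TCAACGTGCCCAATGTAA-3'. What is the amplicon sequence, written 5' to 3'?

5'-GTCCCTGATGTGCCGGTGCAAAAGAATCCTGAAACATGCTTACATTGGGCACGTTGA-3'

Scanning the template, GTCCCTGAT occurs at positions 60–68; this primer anneals to the bottom strand there with its 3' end pointing downstream.
Reverse complement of the reverse primer: TTACATTGGGCACGTTGA. This occurs on the top strand at positions 99–116.
The product is the template from position 60 through 116 (57 bp).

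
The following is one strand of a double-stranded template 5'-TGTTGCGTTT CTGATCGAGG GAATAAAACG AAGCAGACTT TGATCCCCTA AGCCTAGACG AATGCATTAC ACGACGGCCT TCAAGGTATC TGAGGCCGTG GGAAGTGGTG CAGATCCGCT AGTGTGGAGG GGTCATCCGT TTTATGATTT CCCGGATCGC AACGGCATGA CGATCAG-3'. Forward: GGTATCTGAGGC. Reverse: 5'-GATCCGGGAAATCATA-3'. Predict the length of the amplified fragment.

74 bp

Forward primer GGTATCTGAGGC is found on the top strand at positions 85–96.
Taking the reverse complement of GATCCGGGAAATCATA gives TATGATTTCCCGGATC, found at positions 143–158 on the template; the primer anneals here to the top strand with its 3' end pointing upstream.
The product runs from position 85 to position 158, so its length is 158 − 85 + 1 = 74 bp.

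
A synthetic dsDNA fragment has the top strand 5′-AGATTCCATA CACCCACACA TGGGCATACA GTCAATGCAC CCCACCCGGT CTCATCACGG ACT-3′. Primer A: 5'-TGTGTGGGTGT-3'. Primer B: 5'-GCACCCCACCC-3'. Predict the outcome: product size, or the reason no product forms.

No product — the primers' 3' ends point away from each other.

Primer A (TGTGTGGGTGT) has reverse complement ACACCCACACA, which matches the top strand at positions 10–20; primer A anneals to the top strand there with its 3' end pointing upstream toward position 10.
Primer B (GCACCCCACCC) matches the top strand directly at positions 37–47; it anneals to the bottom strand with its 3' end pointing downstream toward position 47.
The 3' ends diverge (primer A extends toward position 1, primer B toward position 63), so the primers never converge on a shared product.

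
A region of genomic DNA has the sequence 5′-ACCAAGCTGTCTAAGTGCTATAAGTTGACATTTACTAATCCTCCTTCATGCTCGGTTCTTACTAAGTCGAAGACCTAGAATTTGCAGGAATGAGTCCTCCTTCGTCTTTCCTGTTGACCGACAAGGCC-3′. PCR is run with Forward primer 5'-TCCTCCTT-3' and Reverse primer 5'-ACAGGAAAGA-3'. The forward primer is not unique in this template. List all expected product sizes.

76 bp, 20 bp

The forward primer TCCTCCTT matches the top strand at positions 39–46, 95–102.
The reverse primer's reverse complement is TCTTTCCTGT, matching at positions 105–114.
Each forward site pairs with the reverse site to give a product ending at position 114: sizes 76, 20 bp.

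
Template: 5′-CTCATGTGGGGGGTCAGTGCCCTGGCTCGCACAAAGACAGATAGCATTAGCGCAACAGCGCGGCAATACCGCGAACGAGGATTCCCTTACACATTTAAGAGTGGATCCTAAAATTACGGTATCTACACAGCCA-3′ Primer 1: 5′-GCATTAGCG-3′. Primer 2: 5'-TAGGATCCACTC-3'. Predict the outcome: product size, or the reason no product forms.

Primer 1 (GCATTAGCG) matches the top strand at positions 44–52; it acts as a forward primer.
Primer 2's reverse complement is GAGTGGATCCTA, matching the top strand at positions 99–110; it acts as a reverse primer.
The 3' ends face each other across positions 44–110, giving a 67 bp product.

Yes — a 67 bp product.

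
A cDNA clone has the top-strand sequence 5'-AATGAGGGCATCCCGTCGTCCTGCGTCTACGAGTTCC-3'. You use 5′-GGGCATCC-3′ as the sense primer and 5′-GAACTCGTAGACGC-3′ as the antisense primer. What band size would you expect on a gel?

Scanning the template, GGGCATCC occurs at positions 6–13; this primer anneals to the bottom strand there with its 3' end pointing downstream.
Taking the reverse complement of GAACTCGTAGACGC gives GCGTCTACGAGTTC, found at positions 23–36 on the template; the primer anneals here to the top strand with its 3' end pointing upstream.
Product length = (reverse-primer end) − (forward-primer start) + 1 = 36 − 6 + 1 = 31 bp.

31 bp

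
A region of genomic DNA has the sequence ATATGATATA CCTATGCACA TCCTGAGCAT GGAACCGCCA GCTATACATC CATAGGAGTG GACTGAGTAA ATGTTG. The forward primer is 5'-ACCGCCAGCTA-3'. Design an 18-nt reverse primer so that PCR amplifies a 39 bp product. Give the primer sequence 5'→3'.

5'-ATTTACTCAGTCCACTCC-3'

The forward primer binds at positions 34–44, so a 39 bp product ends at position 34 + 39 − 1 = 72.
The reverse primer anneals to the top strand over positions 55–72, i.e. to GGAGTGGACTGAGTAAAT.
Its sequence written 5'→3' is the reverse complement: ATTTACTCAGTCCACTCC.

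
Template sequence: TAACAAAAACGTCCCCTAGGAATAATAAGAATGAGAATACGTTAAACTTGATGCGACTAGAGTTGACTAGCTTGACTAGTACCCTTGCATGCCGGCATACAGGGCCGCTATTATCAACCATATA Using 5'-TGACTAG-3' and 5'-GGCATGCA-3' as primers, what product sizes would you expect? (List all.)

The forward primer TGACTAG matches the top strand at positions 64–70, 73–79.
The reverse primer's reverse complement is TGCATGCC, matching at positions 86–93.
Each forward site pairs with the reverse site to give a product ending at position 93: sizes 30, 21 bp.

30 bp, 21 bp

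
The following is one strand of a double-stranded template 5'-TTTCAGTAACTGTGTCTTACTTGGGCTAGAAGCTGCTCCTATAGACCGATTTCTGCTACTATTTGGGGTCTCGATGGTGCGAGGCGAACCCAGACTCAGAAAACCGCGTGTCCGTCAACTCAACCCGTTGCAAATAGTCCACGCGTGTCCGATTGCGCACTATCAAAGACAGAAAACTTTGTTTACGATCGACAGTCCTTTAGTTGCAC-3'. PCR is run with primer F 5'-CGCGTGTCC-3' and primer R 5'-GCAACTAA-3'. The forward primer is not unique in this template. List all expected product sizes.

103 bp, 66 bp

The forward primer CGCGTGTCC matches the top strand at positions 105–113, 142–150.
The reverse primer's reverse complement is TTAGTTGC, matching at positions 200–207.
Each forward site pairs with the reverse site to give a product ending at position 207: sizes 103, 66 bp.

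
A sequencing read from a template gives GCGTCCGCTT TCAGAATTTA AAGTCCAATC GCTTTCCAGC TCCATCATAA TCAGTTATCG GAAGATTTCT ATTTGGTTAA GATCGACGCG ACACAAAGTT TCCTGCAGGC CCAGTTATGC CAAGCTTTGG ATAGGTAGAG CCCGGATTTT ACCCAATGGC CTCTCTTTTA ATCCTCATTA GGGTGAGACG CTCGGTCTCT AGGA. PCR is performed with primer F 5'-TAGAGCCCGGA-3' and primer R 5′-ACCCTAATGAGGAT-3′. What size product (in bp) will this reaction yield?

49 bp

Scanning the template, TAGAGCCCGGA occurs at positions 136–146; this primer anneals to the bottom strand there with its 3' end pointing downstream.
Taking the reverse complement of ACCCTAATGAGGAT gives ATCCTCATTAGGGT, found at positions 171–184 on the template; the primer anneals here to the top strand with its 3' end pointing upstream.
Product length = (reverse-primer end) − (forward-primer start) + 1 = 184 − 136 + 1 = 49 bp.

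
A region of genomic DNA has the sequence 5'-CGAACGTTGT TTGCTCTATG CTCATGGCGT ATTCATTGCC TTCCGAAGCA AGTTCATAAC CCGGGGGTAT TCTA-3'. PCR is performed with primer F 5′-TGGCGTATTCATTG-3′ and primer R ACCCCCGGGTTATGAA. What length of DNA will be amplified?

44 bp

The forward primer matches the template at positions 25–38.
Taking the reverse complement of ACCCCCGGGTTATGAA gives TTCATAACCCGGGGGT, found at positions 53–68 on the template; the primer anneals here to the top strand with its 3' end pointing upstream.
The product runs from position 25 to position 68, so its length is 68 − 25 + 1 = 44 bp.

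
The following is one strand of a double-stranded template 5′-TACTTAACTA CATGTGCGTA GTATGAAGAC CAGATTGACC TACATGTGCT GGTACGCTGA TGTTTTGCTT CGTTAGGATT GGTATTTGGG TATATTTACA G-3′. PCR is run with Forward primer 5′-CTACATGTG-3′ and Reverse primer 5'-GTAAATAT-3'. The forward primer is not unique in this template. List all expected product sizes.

92 bp, 60 bp

The forward primer CTACATGTG matches the top strand at positions 8–16, 40–48.
The reverse primer's reverse complement is ATATTTAC, matching at positions 92–99.
Each forward site pairs with the reverse site to give a product ending at position 99: sizes 92, 60 bp.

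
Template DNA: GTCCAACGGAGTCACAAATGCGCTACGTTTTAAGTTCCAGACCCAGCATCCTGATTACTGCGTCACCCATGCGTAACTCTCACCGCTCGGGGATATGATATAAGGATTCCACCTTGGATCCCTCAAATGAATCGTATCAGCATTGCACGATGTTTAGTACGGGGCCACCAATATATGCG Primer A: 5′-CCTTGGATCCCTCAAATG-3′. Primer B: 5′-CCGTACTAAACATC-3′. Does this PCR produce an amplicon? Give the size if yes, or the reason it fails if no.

Yes — a 51 bp product.

Primer A (CCTTGGATCCCTCAAATG) matches the top strand at positions 112–129; it acts as a forward primer.
Primer B's reverse complement is GATGTTTAGTACGG, matching the top strand at positions 149–162; it acts as a reverse primer.
The 3' ends face each other across positions 112–162, giving a 51 bp product.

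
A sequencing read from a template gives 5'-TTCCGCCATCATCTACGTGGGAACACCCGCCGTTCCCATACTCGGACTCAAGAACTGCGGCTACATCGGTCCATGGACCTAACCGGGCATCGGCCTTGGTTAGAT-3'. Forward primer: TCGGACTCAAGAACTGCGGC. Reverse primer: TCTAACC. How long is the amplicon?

63 bp

Scanning the template, TCGGACTCAAGAACTGCGGC occurs at positions 42–61; this primer anneals to the bottom strand there with its 3' end pointing downstream.
Taking the reverse complement of TCTAACC gives GGTTAGA, found at positions 98–104 on the template; the primer anneals here to the top strand with its 3' end pointing upstream.
The product runs from position 42 to position 104, so its length is 104 − 42 + 1 = 63 bp.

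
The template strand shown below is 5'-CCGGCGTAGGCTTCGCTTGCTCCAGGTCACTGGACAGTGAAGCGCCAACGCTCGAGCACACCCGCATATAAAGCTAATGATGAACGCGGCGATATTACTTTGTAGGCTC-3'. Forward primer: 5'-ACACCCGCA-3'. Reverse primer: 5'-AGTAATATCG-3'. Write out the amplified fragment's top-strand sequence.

5'-ACACCCGCATATAAAGCTAATGATGAACGCGGCGATATTACT-3'

The forward primer matches the template at positions 58–66.
The reverse primer's reverse complement is CGATATTACT, which matches the template at positions 90–99.
The product is the template from position 58 through 99 (42 bp).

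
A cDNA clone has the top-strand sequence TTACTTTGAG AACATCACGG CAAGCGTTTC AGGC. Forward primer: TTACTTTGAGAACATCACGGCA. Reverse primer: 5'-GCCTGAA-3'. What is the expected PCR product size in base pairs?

The forward primer matches the template at positions 1–22.
Reverse complement of the reverse primer: TTCAGGC. This occurs on the top strand at positions 28–34.
The product runs from position 1 to position 34, so its length is 34 − 1 + 1 = 34 bp.

34 bp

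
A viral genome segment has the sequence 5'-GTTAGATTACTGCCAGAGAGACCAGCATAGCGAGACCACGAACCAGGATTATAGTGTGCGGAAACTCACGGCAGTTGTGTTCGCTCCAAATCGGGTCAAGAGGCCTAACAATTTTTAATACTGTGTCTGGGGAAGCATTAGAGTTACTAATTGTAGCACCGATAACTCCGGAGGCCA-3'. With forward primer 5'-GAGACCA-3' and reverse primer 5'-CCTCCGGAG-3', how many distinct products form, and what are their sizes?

The forward primer GAGACCA matches the top strand at positions 18–24, 32–38.
The reverse primer's reverse complement is CTCCGGAGG, matching at positions 166–174.
Each forward site pairs with the reverse site to give a product ending at position 174: sizes 157, 143 bp.

Two products: 157 bp, 143 bp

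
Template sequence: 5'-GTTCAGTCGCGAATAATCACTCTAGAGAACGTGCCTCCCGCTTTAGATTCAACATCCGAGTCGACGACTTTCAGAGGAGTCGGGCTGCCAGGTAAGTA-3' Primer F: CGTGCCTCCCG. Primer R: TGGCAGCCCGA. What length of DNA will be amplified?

Forward primer CGTGCCTCCCG is found on the top strand at positions 30–40.
Taking the reverse complement of TGGCAGCCCGA gives TCGGGCTGCCA, found at positions 80–90 on the template; the primer anneals here to the top strand with its 3' end pointing upstream.
The product runs from position 30 to position 90, so its length is 90 − 30 + 1 = 61 bp.

61 bp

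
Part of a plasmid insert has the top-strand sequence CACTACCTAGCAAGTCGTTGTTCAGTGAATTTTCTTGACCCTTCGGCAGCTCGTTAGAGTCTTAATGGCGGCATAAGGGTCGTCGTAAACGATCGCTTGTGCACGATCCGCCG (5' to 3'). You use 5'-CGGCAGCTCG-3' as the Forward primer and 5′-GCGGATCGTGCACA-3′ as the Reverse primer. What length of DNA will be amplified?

Scanning the template, CGGCAGCTCG occurs at positions 44–53; this primer anneals to the bottom strand there with its 3' end pointing downstream.
Taking the reverse complement of GCGGATCGTGCACA gives TGTGCACGATCCGC, found at positions 98–111 on the template; the primer anneals here to the top strand with its 3' end pointing upstream.
The product runs from position 44 to position 111, so its length is 111 − 44 + 1 = 68 bp.

68 bp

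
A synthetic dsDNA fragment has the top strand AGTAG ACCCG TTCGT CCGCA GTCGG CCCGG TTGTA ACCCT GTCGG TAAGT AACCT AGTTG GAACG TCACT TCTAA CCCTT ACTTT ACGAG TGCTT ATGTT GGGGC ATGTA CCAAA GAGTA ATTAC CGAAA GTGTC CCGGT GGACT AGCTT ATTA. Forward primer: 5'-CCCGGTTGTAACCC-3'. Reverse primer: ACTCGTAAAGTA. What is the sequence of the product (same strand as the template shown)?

5'-CCCGGTTGTAACCCTGTCGGTAAGTAACCTAGTTGGAACGTCACTTCTAACCCTTACTTTACGAGT-3'

Scanning the template, CCCGGTTGTAACCC occurs at positions 26–39; this primer anneals to the bottom strand there with its 3' end pointing downstream.
The reverse primer's reverse complement is TACTTTACGAGT, which matches the template at positions 80–91.
The product is the template from position 26 through 91 (66 bp).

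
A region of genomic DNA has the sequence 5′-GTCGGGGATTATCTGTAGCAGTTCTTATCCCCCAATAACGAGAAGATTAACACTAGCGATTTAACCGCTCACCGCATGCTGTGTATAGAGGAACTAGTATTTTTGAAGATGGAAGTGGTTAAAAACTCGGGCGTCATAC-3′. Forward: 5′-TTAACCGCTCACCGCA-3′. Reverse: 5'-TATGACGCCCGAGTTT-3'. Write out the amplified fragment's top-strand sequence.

The forward primer matches the template at positions 61–76.
Reverse complement of the reverse primer: AAACTCGGGCGTCATA. This occurs on the top strand at positions 123–138.
The product is the template from position 61 through 138 (78 bp).

5'-TTAACCGCTCACCGCATGCTGTGTATAGAGGAACTAGTATTTTTGAAGATGGAAGTGGTTAAAAACTCGGGCGTCATA-3'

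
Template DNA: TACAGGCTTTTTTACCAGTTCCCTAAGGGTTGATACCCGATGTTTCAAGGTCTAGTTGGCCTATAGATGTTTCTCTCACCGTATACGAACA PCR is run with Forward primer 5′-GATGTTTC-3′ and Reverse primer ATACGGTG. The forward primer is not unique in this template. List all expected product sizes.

The forward primer GATGTTTC matches the top strand at positions 39–46, 66–73.
The reverse primer's reverse complement is CACCGTAT, matching at positions 77–84.
Each forward site pairs with the reverse site to give a product ending at position 84: sizes 46, 19 bp.

46 bp, 19 bp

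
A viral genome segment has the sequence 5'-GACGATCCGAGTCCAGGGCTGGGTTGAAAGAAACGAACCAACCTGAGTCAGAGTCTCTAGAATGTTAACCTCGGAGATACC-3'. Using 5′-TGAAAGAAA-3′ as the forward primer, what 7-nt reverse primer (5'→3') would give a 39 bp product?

The forward primer binds at positions 25–33, so a 39 bp product ends at position 25 + 39 − 1 = 63.
The reverse primer anneals to the top strand over positions 57–63, i.e. to CTAGAAT.
Its sequence written 5'→3' is the reverse complement: ATTCTAG.

5'-ATTCTAG-3'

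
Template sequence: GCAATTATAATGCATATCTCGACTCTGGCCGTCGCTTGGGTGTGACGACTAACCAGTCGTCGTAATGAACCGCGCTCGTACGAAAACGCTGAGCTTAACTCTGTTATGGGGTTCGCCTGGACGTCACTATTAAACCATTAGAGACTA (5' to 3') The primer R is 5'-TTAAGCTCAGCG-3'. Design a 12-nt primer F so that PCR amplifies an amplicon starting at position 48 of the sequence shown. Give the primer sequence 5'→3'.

The reverse primer's reverse complement CGCTGAGCTTAA matches the template at positions 87–98; the product starts at position 48.
The forward primer is identical to the top strand over positions 48–59: ACTAACCAGTCG.

5'-ACTAACCAGTCG-3'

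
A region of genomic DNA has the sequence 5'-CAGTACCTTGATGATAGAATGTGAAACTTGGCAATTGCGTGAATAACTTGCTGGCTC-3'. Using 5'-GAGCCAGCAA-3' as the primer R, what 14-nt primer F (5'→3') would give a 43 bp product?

5'-TAGAATGTGAAACT-3'

The reverse primer's reverse complement TTGCTGGCTC matches the template at positions 48–57, so the product ends at position 57.
A 43 bp product then starts at position 57 − 43 + 1 = 15.
The forward primer is identical to the top strand there: TAGAATGTGAAACT.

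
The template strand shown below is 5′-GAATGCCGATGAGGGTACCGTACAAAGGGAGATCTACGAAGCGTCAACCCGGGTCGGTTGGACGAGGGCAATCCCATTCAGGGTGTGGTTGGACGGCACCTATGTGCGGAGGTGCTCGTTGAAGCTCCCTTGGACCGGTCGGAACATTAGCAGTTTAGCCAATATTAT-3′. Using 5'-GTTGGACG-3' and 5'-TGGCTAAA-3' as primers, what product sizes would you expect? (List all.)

The forward primer GTTGGACG matches the top strand at positions 57–64, 88–95.
The reverse primer's reverse complement is TTTAGCCA, matching at positions 154–161.
Each forward site pairs with the reverse site to give a product ending at position 161: sizes 105, 74 bp.

105 bp, 74 bp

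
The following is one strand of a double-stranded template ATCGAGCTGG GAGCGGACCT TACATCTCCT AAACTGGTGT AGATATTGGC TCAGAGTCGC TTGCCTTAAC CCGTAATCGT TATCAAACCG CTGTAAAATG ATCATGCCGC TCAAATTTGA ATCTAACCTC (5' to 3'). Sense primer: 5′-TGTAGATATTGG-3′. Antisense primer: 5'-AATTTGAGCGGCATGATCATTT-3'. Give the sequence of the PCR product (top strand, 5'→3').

The forward primer matches the template at positions 38–49.
Taking the reverse complement of AATTTGAGCGGCATGATCATTT gives AAATGATCATGCCGCTCAAATT, found at positions 96–117 on the template; the primer anneals here to the top strand with its 3' end pointing upstream.
The product is the template from position 38 through 117 (80 bp).

5'-TGTAGATATTGGCTCAGAGTCGCTTGCCTTAACCCGTAATCGTTATCAAACCGCTGTAAAATGATCATGCCGCTCAAATT-3'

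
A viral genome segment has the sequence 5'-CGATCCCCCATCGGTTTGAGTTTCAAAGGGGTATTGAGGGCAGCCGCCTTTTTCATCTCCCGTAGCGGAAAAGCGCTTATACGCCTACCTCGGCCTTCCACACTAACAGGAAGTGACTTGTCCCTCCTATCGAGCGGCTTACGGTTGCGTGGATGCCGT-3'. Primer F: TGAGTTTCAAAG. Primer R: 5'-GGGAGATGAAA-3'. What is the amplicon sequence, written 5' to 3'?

Forward primer TGAGTTTCAAAG is found on the top strand at positions 17–28.
The reverse primer's reverse complement is TTTCATCTCCC, which matches the template at positions 51–61.
The product is the template from position 17 through 61 (45 bp).

5'-TGAGTTTCAAAGGGGTATTGAGGGCAGCCGCCTTTTTCATCTCCC-3'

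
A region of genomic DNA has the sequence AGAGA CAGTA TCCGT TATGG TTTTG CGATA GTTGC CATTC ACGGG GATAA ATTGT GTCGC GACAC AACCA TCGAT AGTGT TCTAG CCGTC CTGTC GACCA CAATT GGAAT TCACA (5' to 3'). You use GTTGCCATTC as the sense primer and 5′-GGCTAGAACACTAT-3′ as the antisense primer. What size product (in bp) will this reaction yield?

57 bp

The forward primer matches the template at positions 31–40.
The reverse primer's reverse complement is ATAGTGTTCTAGCC, which matches the template at positions 74–87.
Product length = (reverse-primer end) − (forward-primer start) + 1 = 87 − 31 + 1 = 57 bp.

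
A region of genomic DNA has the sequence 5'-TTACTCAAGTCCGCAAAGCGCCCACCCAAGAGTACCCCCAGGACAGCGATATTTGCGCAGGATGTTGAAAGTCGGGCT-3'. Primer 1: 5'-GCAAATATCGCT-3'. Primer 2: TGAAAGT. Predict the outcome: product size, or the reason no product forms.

No product — the primers' 3' ends point away from each other.

Primer 1 (GCAAATATCGCT) has reverse complement AGCGATATTTGC, which matches the top strand at positions 45–56; primer 1 anneals to the top strand there with its 3' end pointing upstream toward position 45.
Primer 2 (TGAAAGT) matches the top strand directly at positions 66–72; it anneals to the bottom strand with its 3' end pointing downstream toward position 72.
The 3' ends diverge (primer 1 extends toward position 1, primer 2 toward position 78), so the primers never converge on a shared product.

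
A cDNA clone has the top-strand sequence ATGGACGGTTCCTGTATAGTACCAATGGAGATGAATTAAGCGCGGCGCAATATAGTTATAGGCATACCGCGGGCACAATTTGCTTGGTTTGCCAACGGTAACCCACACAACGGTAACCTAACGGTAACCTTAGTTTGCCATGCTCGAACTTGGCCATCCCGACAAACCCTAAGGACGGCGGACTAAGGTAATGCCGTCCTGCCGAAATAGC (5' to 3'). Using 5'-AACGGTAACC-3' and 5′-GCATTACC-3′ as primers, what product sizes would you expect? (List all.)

The forward primer AACGGTAACC matches the top strand at positions 94–103, 109–118, 120–129.
The reverse primer's reverse complement is GGTAATGC, matching at positions 187–194.
Each forward site pairs with the reverse site to give a product ending at position 194: sizes 101, 86, 75 bp.

101 bp, 86 bp, 75 bp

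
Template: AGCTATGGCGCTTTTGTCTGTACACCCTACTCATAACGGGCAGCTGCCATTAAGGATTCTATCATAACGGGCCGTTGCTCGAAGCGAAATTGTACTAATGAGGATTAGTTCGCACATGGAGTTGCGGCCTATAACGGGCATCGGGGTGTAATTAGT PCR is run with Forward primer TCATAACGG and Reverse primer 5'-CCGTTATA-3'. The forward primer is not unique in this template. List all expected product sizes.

The forward primer TCATAACGG matches the top strand at positions 31–39, 62–70.
The reverse primer's reverse complement is TATAACGG, matching at positions 130–137.
Each forward site pairs with the reverse site to give a product ending at position 137: sizes 107, 76 bp.

107 bp, 76 bp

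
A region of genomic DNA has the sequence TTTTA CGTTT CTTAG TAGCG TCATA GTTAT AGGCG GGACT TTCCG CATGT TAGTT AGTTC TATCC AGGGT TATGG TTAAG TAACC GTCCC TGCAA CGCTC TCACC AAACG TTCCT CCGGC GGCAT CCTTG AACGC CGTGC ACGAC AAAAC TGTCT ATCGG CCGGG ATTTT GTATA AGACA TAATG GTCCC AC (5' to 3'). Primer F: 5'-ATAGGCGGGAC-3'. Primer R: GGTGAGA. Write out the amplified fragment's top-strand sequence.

5'-ATAGGCGGGACTTTCCGCATGTTAGTTAGTTCTATCCAGGGTTATGGTTAAGTAACCGTCCCTGCAACGCTCTCACC-3'

Scanning the template, ATAGGCGGGAC occurs at positions 29–39; this primer anneals to the bottom strand there with its 3' end pointing downstream.
Reverse complement of the reverse primer: TCTCACC. This occurs on the top strand at positions 99–105.
The product is the template from position 29 through 105 (77 bp).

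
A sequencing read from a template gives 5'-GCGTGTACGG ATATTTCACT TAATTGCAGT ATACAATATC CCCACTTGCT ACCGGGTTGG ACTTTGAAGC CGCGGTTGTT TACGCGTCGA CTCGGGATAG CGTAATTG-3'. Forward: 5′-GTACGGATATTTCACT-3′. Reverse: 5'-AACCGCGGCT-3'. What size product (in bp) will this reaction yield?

73 bp

Forward primer GTACGGATATTTCACT is found on the top strand at positions 5–20.
Reverse complement of the reverse primer: AGCCGCGGTT. This occurs on the top strand at positions 68–77.
Amplicon spans positions 5–77: 73 bp.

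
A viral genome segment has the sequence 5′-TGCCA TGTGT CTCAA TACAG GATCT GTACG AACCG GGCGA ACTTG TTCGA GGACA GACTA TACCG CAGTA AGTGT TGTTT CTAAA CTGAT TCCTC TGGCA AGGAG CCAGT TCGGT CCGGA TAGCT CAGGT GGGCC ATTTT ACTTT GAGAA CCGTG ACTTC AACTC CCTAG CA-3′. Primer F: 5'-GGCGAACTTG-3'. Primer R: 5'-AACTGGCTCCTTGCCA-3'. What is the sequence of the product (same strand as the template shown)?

Forward primer GGCGAACTTG is found on the top strand at positions 36–45.
Reverse complement of the reverse primer: TGGCAAGGAGCCAGTT. This occurs on the top strand at positions 96–111.
The product is the template from position 36 through 111 (76 bp).

5'-GGCGAACTTGTTCGAGGACAGACTATACCGCAGTAAGTGTTGTTTCTAAACTGATTCCTCTGGCAAGGAGCCAGTT-3'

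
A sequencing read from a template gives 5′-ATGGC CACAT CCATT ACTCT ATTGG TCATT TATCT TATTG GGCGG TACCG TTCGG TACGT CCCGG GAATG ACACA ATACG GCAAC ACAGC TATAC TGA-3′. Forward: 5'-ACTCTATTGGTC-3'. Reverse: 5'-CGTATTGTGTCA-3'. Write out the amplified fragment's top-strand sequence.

5'-ACTCTATTGGTCATTTATCTTATTGGGCGGTACCGTTCGGTACGTCCCGGGAATGACACAATACG-3'

The forward primer matches the template at positions 16–27.
The reverse primer's reverse complement is TGACACAATACG, which matches the template at positions 69–80.
The product is the template from position 16 through 80 (65 bp).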